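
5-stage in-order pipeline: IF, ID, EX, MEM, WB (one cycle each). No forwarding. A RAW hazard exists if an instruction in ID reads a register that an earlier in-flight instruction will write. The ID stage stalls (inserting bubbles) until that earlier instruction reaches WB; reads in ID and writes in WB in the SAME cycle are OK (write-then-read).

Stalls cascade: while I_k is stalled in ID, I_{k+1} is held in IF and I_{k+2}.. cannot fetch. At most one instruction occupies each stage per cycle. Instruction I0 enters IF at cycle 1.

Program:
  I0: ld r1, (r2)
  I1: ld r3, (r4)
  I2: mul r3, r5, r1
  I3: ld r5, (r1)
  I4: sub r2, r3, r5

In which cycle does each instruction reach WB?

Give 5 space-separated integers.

Answer: 5 6 8 9 12

Derivation:
I0 ld r1 <- r2: IF@1 ID@2 stall=0 (-) EX@3 MEM@4 WB@5
I1 ld r3 <- r4: IF@2 ID@3 stall=0 (-) EX@4 MEM@5 WB@6
I2 mul r3 <- r5,r1: IF@3 ID@4 stall=1 (RAW on I0.r1 (WB@5)) EX@6 MEM@7 WB@8
I3 ld r5 <- r1: IF@4 ID@6 stall=0 (-) EX@7 MEM@8 WB@9
I4 sub r2 <- r3,r5: IF@6 ID@7 stall=2 (RAW on I3.r5 (WB@9)) EX@10 MEM@11 WB@12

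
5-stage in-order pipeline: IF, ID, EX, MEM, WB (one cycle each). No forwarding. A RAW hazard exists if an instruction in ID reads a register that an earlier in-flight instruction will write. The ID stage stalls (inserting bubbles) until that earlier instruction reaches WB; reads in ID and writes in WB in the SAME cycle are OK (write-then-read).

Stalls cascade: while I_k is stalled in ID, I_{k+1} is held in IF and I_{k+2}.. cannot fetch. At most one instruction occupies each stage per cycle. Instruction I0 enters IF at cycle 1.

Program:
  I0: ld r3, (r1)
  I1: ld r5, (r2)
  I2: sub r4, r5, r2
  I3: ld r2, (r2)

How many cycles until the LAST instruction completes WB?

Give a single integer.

Answer: 10

Derivation:
I0 ld r3 <- r1: IF@1 ID@2 stall=0 (-) EX@3 MEM@4 WB@5
I1 ld r5 <- r2: IF@2 ID@3 stall=0 (-) EX@4 MEM@5 WB@6
I2 sub r4 <- r5,r2: IF@3 ID@4 stall=2 (RAW on I1.r5 (WB@6)) EX@7 MEM@8 WB@9
I3 ld r2 <- r2: IF@4 ID@7 stall=0 (-) EX@8 MEM@9 WB@10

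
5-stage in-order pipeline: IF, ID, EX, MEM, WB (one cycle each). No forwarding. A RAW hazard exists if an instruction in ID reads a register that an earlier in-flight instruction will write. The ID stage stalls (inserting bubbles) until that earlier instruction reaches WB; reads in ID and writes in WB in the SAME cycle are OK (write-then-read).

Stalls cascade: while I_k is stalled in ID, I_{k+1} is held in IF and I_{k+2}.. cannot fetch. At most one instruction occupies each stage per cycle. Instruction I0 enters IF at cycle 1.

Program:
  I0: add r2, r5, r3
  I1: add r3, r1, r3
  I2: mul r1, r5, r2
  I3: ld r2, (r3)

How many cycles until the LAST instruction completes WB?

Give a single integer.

Answer: 9

Derivation:
I0 add r2 <- r5,r3: IF@1 ID@2 stall=0 (-) EX@3 MEM@4 WB@5
I1 add r3 <- r1,r3: IF@2 ID@3 stall=0 (-) EX@4 MEM@5 WB@6
I2 mul r1 <- r5,r2: IF@3 ID@4 stall=1 (RAW on I0.r2 (WB@5)) EX@6 MEM@7 WB@8
I3 ld r2 <- r3: IF@4 ID@6 stall=0 (-) EX@7 MEM@8 WB@9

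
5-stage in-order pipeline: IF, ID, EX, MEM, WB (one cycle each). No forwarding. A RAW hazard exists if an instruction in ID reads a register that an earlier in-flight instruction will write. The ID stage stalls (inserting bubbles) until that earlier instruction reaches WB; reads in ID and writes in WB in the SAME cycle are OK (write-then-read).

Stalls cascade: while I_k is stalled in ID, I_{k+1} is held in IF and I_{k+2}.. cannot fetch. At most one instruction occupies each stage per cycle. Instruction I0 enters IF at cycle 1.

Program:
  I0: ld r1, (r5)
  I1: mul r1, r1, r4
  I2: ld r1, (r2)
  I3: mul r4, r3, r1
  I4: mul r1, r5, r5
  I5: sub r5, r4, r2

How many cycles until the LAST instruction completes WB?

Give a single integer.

I0 ld r1 <- r5: IF@1 ID@2 stall=0 (-) EX@3 MEM@4 WB@5
I1 mul r1 <- r1,r4: IF@2 ID@3 stall=2 (RAW on I0.r1 (WB@5)) EX@6 MEM@7 WB@8
I2 ld r1 <- r2: IF@3 ID@6 stall=0 (-) EX@7 MEM@8 WB@9
I3 mul r4 <- r3,r1: IF@6 ID@7 stall=2 (RAW on I2.r1 (WB@9)) EX@10 MEM@11 WB@12
I4 mul r1 <- r5,r5: IF@7 ID@10 stall=0 (-) EX@11 MEM@12 WB@13
I5 sub r5 <- r4,r2: IF@10 ID@11 stall=1 (RAW on I3.r4 (WB@12)) EX@13 MEM@14 WB@15

Answer: 15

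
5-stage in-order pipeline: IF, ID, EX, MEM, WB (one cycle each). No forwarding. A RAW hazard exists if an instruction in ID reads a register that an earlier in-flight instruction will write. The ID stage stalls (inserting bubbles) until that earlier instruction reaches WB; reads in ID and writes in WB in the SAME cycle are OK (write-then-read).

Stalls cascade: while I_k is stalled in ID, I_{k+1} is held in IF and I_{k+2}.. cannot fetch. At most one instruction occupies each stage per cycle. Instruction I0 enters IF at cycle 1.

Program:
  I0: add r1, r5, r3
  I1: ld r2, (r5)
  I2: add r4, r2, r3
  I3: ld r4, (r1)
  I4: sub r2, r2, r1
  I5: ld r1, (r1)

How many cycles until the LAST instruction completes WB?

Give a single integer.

I0 add r1 <- r5,r3: IF@1 ID@2 stall=0 (-) EX@3 MEM@4 WB@5
I1 ld r2 <- r5: IF@2 ID@3 stall=0 (-) EX@4 MEM@5 WB@6
I2 add r4 <- r2,r3: IF@3 ID@4 stall=2 (RAW on I1.r2 (WB@6)) EX@7 MEM@8 WB@9
I3 ld r4 <- r1: IF@4 ID@7 stall=0 (-) EX@8 MEM@9 WB@10
I4 sub r2 <- r2,r1: IF@7 ID@8 stall=0 (-) EX@9 MEM@10 WB@11
I5 ld r1 <- r1: IF@8 ID@9 stall=0 (-) EX@10 MEM@11 WB@12

Answer: 12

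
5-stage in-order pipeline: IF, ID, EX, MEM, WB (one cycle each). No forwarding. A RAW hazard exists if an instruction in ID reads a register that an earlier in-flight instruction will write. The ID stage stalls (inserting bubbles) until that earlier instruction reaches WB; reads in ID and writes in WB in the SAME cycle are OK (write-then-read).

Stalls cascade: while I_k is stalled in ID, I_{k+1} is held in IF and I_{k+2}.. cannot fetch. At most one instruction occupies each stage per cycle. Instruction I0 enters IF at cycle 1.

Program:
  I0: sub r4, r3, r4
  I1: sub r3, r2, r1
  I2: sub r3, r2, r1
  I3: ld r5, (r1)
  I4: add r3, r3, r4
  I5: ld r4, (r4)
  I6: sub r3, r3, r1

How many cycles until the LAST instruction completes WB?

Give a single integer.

Answer: 13

Derivation:
I0 sub r4 <- r3,r4: IF@1 ID@2 stall=0 (-) EX@3 MEM@4 WB@5
I1 sub r3 <- r2,r1: IF@2 ID@3 stall=0 (-) EX@4 MEM@5 WB@6
I2 sub r3 <- r2,r1: IF@3 ID@4 stall=0 (-) EX@5 MEM@6 WB@7
I3 ld r5 <- r1: IF@4 ID@5 stall=0 (-) EX@6 MEM@7 WB@8
I4 add r3 <- r3,r4: IF@5 ID@6 stall=1 (RAW on I2.r3 (WB@7)) EX@8 MEM@9 WB@10
I5 ld r4 <- r4: IF@6 ID@8 stall=0 (-) EX@9 MEM@10 WB@11
I6 sub r3 <- r3,r1: IF@8 ID@9 stall=1 (RAW on I4.r3 (WB@10)) EX@11 MEM@12 WB@13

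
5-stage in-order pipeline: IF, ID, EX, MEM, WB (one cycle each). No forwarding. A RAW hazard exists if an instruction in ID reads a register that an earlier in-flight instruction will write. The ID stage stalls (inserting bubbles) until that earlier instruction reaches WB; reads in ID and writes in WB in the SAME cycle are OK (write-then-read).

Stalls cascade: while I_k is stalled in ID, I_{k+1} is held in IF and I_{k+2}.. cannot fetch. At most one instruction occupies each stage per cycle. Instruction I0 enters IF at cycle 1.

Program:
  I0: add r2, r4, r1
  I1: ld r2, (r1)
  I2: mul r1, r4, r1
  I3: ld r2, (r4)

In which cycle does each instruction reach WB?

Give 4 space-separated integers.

Answer: 5 6 7 8

Derivation:
I0 add r2 <- r4,r1: IF@1 ID@2 stall=0 (-) EX@3 MEM@4 WB@5
I1 ld r2 <- r1: IF@2 ID@3 stall=0 (-) EX@4 MEM@5 WB@6
I2 mul r1 <- r4,r1: IF@3 ID@4 stall=0 (-) EX@5 MEM@6 WB@7
I3 ld r2 <- r4: IF@4 ID@5 stall=0 (-) EX@6 MEM@7 WB@8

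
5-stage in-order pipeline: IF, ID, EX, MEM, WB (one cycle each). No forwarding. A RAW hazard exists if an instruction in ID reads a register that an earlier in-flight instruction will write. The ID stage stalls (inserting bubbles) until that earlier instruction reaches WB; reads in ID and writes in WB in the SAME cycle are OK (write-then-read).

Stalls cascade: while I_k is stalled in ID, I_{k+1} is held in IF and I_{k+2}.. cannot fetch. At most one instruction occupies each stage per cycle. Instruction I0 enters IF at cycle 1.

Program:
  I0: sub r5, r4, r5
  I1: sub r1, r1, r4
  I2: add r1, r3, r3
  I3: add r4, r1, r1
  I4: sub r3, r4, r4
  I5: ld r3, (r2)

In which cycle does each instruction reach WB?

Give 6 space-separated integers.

Answer: 5 6 7 10 13 14

Derivation:
I0 sub r5 <- r4,r5: IF@1 ID@2 stall=0 (-) EX@3 MEM@4 WB@5
I1 sub r1 <- r1,r4: IF@2 ID@3 stall=0 (-) EX@4 MEM@5 WB@6
I2 add r1 <- r3,r3: IF@3 ID@4 stall=0 (-) EX@5 MEM@6 WB@7
I3 add r4 <- r1,r1: IF@4 ID@5 stall=2 (RAW on I2.r1 (WB@7)) EX@8 MEM@9 WB@10
I4 sub r3 <- r4,r4: IF@5 ID@8 stall=2 (RAW on I3.r4 (WB@10)) EX@11 MEM@12 WB@13
I5 ld r3 <- r2: IF@8 ID@11 stall=0 (-) EX@12 MEM@13 WB@14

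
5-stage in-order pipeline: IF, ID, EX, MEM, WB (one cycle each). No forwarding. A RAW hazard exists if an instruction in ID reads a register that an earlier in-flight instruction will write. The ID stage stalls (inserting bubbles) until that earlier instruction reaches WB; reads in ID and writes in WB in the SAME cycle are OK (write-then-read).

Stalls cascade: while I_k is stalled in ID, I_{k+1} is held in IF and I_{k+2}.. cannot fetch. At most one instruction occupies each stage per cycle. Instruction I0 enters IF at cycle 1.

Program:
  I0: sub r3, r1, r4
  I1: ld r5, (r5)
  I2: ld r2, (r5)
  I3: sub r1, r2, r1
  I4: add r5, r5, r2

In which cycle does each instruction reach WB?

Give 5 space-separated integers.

I0 sub r3 <- r1,r4: IF@1 ID@2 stall=0 (-) EX@3 MEM@4 WB@5
I1 ld r5 <- r5: IF@2 ID@3 stall=0 (-) EX@4 MEM@5 WB@6
I2 ld r2 <- r5: IF@3 ID@4 stall=2 (RAW on I1.r5 (WB@6)) EX@7 MEM@8 WB@9
I3 sub r1 <- r2,r1: IF@4 ID@7 stall=2 (RAW on I2.r2 (WB@9)) EX@10 MEM@11 WB@12
I4 add r5 <- r5,r2: IF@7 ID@10 stall=0 (-) EX@11 MEM@12 WB@13

Answer: 5 6 9 12 13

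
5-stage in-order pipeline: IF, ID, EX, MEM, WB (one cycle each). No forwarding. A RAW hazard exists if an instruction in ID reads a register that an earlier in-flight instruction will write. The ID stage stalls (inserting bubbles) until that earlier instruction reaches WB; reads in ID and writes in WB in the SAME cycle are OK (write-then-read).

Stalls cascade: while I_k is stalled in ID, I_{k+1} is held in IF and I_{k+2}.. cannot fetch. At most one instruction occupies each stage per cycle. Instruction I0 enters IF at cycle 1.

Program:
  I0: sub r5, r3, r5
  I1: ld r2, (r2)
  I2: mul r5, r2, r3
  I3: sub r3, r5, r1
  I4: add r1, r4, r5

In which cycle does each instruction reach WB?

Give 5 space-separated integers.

Answer: 5 6 9 12 13

Derivation:
I0 sub r5 <- r3,r5: IF@1 ID@2 stall=0 (-) EX@3 MEM@4 WB@5
I1 ld r2 <- r2: IF@2 ID@3 stall=0 (-) EX@4 MEM@5 WB@6
I2 mul r5 <- r2,r3: IF@3 ID@4 stall=2 (RAW on I1.r2 (WB@6)) EX@7 MEM@8 WB@9
I3 sub r3 <- r5,r1: IF@4 ID@7 stall=2 (RAW on I2.r5 (WB@9)) EX@10 MEM@11 WB@12
I4 add r1 <- r4,r5: IF@7 ID@10 stall=0 (-) EX@11 MEM@12 WB@13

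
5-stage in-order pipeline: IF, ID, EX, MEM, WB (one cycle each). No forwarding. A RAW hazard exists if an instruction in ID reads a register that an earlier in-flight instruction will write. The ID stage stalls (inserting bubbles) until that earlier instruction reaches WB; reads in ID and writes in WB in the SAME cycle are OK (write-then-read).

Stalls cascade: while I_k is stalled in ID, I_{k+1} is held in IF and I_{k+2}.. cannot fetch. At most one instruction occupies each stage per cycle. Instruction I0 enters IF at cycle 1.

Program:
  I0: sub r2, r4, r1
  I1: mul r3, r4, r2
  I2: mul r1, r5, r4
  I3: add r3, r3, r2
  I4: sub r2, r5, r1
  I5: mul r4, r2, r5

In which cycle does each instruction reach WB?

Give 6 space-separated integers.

I0 sub r2 <- r4,r1: IF@1 ID@2 stall=0 (-) EX@3 MEM@4 WB@5
I1 mul r3 <- r4,r2: IF@2 ID@3 stall=2 (RAW on I0.r2 (WB@5)) EX@6 MEM@7 WB@8
I2 mul r1 <- r5,r4: IF@3 ID@6 stall=0 (-) EX@7 MEM@8 WB@9
I3 add r3 <- r3,r2: IF@6 ID@7 stall=1 (RAW on I1.r3 (WB@8)) EX@9 MEM@10 WB@11
I4 sub r2 <- r5,r1: IF@7 ID@9 stall=0 (-) EX@10 MEM@11 WB@12
I5 mul r4 <- r2,r5: IF@9 ID@10 stall=2 (RAW on I4.r2 (WB@12)) EX@13 MEM@14 WB@15

Answer: 5 8 9 11 12 15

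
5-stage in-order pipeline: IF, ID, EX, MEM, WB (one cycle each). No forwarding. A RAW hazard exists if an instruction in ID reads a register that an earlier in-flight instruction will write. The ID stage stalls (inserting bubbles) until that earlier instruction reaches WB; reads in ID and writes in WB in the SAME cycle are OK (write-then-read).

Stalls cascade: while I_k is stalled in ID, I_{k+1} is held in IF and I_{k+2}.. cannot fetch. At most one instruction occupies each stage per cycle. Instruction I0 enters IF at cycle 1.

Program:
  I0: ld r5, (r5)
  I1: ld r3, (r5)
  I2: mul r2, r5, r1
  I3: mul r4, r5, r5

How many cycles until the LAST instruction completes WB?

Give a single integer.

I0 ld r5 <- r5: IF@1 ID@2 stall=0 (-) EX@3 MEM@4 WB@5
I1 ld r3 <- r5: IF@2 ID@3 stall=2 (RAW on I0.r5 (WB@5)) EX@6 MEM@7 WB@8
I2 mul r2 <- r5,r1: IF@3 ID@6 stall=0 (-) EX@7 MEM@8 WB@9
I3 mul r4 <- r5,r5: IF@6 ID@7 stall=0 (-) EX@8 MEM@9 WB@10

Answer: 10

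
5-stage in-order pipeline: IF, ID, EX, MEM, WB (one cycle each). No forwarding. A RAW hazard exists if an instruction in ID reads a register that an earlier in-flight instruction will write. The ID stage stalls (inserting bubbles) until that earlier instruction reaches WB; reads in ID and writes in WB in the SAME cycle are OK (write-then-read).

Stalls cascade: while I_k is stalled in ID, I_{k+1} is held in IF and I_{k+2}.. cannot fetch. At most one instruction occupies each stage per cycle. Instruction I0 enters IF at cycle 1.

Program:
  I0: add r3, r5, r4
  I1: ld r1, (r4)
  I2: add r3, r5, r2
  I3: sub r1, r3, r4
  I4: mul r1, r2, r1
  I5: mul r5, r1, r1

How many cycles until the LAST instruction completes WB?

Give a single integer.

Answer: 16

Derivation:
I0 add r3 <- r5,r4: IF@1 ID@2 stall=0 (-) EX@3 MEM@4 WB@5
I1 ld r1 <- r4: IF@2 ID@3 stall=0 (-) EX@4 MEM@5 WB@6
I2 add r3 <- r5,r2: IF@3 ID@4 stall=0 (-) EX@5 MEM@6 WB@7
I3 sub r1 <- r3,r4: IF@4 ID@5 stall=2 (RAW on I2.r3 (WB@7)) EX@8 MEM@9 WB@10
I4 mul r1 <- r2,r1: IF@5 ID@8 stall=2 (RAW on I3.r1 (WB@10)) EX@11 MEM@12 WB@13
I5 mul r5 <- r1,r1: IF@8 ID@11 stall=2 (RAW on I4.r1 (WB@13)) EX@14 MEM@15 WB@16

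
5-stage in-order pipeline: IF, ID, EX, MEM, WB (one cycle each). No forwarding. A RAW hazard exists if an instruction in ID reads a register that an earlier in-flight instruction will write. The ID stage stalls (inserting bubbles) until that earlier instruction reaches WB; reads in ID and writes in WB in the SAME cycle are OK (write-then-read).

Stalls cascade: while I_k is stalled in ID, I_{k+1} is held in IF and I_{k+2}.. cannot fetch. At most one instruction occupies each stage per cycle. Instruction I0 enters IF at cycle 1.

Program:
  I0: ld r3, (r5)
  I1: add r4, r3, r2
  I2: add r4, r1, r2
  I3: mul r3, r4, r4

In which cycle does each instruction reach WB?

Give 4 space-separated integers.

I0 ld r3 <- r5: IF@1 ID@2 stall=0 (-) EX@3 MEM@4 WB@5
I1 add r4 <- r3,r2: IF@2 ID@3 stall=2 (RAW on I0.r3 (WB@5)) EX@6 MEM@7 WB@8
I2 add r4 <- r1,r2: IF@3 ID@6 stall=0 (-) EX@7 MEM@8 WB@9
I3 mul r3 <- r4,r4: IF@6 ID@7 stall=2 (RAW on I2.r4 (WB@9)) EX@10 MEM@11 WB@12

Answer: 5 8 9 12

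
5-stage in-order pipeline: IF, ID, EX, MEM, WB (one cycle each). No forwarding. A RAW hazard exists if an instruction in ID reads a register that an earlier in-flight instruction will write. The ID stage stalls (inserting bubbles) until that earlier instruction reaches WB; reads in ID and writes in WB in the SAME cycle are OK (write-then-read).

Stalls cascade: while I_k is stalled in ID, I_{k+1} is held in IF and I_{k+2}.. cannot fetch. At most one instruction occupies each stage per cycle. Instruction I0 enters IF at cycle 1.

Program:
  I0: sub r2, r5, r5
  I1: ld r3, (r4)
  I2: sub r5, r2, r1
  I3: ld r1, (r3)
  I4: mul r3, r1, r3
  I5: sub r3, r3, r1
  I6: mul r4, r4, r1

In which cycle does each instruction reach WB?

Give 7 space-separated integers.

Answer: 5 6 8 9 12 15 16

Derivation:
I0 sub r2 <- r5,r5: IF@1 ID@2 stall=0 (-) EX@3 MEM@4 WB@5
I1 ld r3 <- r4: IF@2 ID@3 stall=0 (-) EX@4 MEM@5 WB@6
I2 sub r5 <- r2,r1: IF@3 ID@4 stall=1 (RAW on I0.r2 (WB@5)) EX@6 MEM@7 WB@8
I3 ld r1 <- r3: IF@4 ID@6 stall=0 (-) EX@7 MEM@8 WB@9
I4 mul r3 <- r1,r3: IF@6 ID@7 stall=2 (RAW on I3.r1 (WB@9)) EX@10 MEM@11 WB@12
I5 sub r3 <- r3,r1: IF@7 ID@10 stall=2 (RAW on I4.r3 (WB@12)) EX@13 MEM@14 WB@15
I6 mul r4 <- r4,r1: IF@10 ID@13 stall=0 (-) EX@14 MEM@15 WB@16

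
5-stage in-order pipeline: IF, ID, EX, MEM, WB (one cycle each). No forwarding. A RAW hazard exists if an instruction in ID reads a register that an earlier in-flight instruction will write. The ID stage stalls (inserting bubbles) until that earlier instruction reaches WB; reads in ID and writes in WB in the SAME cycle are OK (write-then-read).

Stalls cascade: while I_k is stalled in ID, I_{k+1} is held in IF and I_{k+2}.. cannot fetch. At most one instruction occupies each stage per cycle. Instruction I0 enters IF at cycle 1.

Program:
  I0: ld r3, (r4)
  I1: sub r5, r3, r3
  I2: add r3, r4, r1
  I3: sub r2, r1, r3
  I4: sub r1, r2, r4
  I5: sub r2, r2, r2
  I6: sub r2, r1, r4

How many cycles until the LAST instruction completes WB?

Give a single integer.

Answer: 18

Derivation:
I0 ld r3 <- r4: IF@1 ID@2 stall=0 (-) EX@3 MEM@4 WB@5
I1 sub r5 <- r3,r3: IF@2 ID@3 stall=2 (RAW on I0.r3 (WB@5)) EX@6 MEM@7 WB@8
I2 add r3 <- r4,r1: IF@3 ID@6 stall=0 (-) EX@7 MEM@8 WB@9
I3 sub r2 <- r1,r3: IF@6 ID@7 stall=2 (RAW on I2.r3 (WB@9)) EX@10 MEM@11 WB@12
I4 sub r1 <- r2,r4: IF@7 ID@10 stall=2 (RAW on I3.r2 (WB@12)) EX@13 MEM@14 WB@15
I5 sub r2 <- r2,r2: IF@10 ID@13 stall=0 (-) EX@14 MEM@15 WB@16
I6 sub r2 <- r1,r4: IF@13 ID@14 stall=1 (RAW on I4.r1 (WB@15)) EX@16 MEM@17 WB@18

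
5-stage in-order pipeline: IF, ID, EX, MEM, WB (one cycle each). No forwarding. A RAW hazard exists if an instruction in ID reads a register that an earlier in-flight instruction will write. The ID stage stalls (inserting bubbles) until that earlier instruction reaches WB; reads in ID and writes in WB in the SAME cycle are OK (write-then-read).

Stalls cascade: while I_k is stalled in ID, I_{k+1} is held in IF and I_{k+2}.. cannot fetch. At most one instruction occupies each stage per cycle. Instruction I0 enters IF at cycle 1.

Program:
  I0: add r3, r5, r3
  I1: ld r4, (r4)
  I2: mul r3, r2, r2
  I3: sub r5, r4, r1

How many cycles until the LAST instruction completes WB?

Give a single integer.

Answer: 9

Derivation:
I0 add r3 <- r5,r3: IF@1 ID@2 stall=0 (-) EX@3 MEM@4 WB@5
I1 ld r4 <- r4: IF@2 ID@3 stall=0 (-) EX@4 MEM@5 WB@6
I2 mul r3 <- r2,r2: IF@3 ID@4 stall=0 (-) EX@5 MEM@6 WB@7
I3 sub r5 <- r4,r1: IF@4 ID@5 stall=1 (RAW on I1.r4 (WB@6)) EX@7 MEM@8 WB@9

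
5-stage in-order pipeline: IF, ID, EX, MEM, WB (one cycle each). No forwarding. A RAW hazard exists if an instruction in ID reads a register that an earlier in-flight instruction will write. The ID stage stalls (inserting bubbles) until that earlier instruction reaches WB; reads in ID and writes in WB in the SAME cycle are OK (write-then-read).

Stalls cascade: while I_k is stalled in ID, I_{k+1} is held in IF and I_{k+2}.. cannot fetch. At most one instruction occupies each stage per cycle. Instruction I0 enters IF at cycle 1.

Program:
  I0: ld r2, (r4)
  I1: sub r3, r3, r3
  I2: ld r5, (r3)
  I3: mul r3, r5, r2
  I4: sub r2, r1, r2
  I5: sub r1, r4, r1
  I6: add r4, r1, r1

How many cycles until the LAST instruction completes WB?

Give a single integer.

Answer: 17

Derivation:
I0 ld r2 <- r4: IF@1 ID@2 stall=0 (-) EX@3 MEM@4 WB@5
I1 sub r3 <- r3,r3: IF@2 ID@3 stall=0 (-) EX@4 MEM@5 WB@6
I2 ld r5 <- r3: IF@3 ID@4 stall=2 (RAW on I1.r3 (WB@6)) EX@7 MEM@8 WB@9
I3 mul r3 <- r5,r2: IF@4 ID@7 stall=2 (RAW on I2.r5 (WB@9)) EX@10 MEM@11 WB@12
I4 sub r2 <- r1,r2: IF@7 ID@10 stall=0 (-) EX@11 MEM@12 WB@13
I5 sub r1 <- r4,r1: IF@10 ID@11 stall=0 (-) EX@12 MEM@13 WB@14
I6 add r4 <- r1,r1: IF@11 ID@12 stall=2 (RAW on I5.r1 (WB@14)) EX@15 MEM@16 WB@17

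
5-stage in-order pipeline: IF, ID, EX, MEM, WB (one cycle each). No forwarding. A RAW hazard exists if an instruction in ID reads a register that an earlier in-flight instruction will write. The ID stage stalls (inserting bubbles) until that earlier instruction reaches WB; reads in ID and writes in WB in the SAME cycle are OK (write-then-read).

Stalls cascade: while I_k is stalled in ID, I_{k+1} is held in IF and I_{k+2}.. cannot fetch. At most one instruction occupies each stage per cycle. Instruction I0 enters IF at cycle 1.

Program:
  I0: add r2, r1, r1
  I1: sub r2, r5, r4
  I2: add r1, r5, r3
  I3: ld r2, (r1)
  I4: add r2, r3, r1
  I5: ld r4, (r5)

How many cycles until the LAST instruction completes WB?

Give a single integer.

Answer: 12

Derivation:
I0 add r2 <- r1,r1: IF@1 ID@2 stall=0 (-) EX@3 MEM@4 WB@5
I1 sub r2 <- r5,r4: IF@2 ID@3 stall=0 (-) EX@4 MEM@5 WB@6
I2 add r1 <- r5,r3: IF@3 ID@4 stall=0 (-) EX@5 MEM@6 WB@7
I3 ld r2 <- r1: IF@4 ID@5 stall=2 (RAW on I2.r1 (WB@7)) EX@8 MEM@9 WB@10
I4 add r2 <- r3,r1: IF@5 ID@8 stall=0 (-) EX@9 MEM@10 WB@11
I5 ld r4 <- r5: IF@8 ID@9 stall=0 (-) EX@10 MEM@11 WB@12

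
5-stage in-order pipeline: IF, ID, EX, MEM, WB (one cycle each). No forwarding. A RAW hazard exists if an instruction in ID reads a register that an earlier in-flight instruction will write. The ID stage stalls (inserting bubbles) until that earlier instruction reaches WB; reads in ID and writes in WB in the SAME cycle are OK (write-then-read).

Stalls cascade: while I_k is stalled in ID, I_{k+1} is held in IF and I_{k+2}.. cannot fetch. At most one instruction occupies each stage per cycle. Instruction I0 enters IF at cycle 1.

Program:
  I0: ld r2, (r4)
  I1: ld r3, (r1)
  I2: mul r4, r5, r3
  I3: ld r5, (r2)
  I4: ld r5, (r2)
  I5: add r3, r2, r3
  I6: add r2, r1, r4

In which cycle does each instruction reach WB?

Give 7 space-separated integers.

I0 ld r2 <- r4: IF@1 ID@2 stall=0 (-) EX@3 MEM@4 WB@5
I1 ld r3 <- r1: IF@2 ID@3 stall=0 (-) EX@4 MEM@5 WB@6
I2 mul r4 <- r5,r3: IF@3 ID@4 stall=2 (RAW on I1.r3 (WB@6)) EX@7 MEM@8 WB@9
I3 ld r5 <- r2: IF@4 ID@7 stall=0 (-) EX@8 MEM@9 WB@10
I4 ld r5 <- r2: IF@7 ID@8 stall=0 (-) EX@9 MEM@10 WB@11
I5 add r3 <- r2,r3: IF@8 ID@9 stall=0 (-) EX@10 MEM@11 WB@12
I6 add r2 <- r1,r4: IF@9 ID@10 stall=0 (-) EX@11 MEM@12 WB@13

Answer: 5 6 9 10 11 12 13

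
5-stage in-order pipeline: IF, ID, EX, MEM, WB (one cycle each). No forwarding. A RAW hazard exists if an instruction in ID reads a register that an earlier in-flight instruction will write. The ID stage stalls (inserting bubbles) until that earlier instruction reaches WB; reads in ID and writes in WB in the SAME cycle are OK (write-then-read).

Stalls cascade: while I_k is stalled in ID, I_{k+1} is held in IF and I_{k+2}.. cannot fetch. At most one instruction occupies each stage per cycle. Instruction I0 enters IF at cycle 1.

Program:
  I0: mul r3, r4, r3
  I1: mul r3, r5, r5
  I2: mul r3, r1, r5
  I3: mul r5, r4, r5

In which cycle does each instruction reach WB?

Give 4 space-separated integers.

Answer: 5 6 7 8

Derivation:
I0 mul r3 <- r4,r3: IF@1 ID@2 stall=0 (-) EX@3 MEM@4 WB@5
I1 mul r3 <- r5,r5: IF@2 ID@3 stall=0 (-) EX@4 MEM@5 WB@6
I2 mul r3 <- r1,r5: IF@3 ID@4 stall=0 (-) EX@5 MEM@6 WB@7
I3 mul r5 <- r4,r5: IF@4 ID@5 stall=0 (-) EX@6 MEM@7 WB@8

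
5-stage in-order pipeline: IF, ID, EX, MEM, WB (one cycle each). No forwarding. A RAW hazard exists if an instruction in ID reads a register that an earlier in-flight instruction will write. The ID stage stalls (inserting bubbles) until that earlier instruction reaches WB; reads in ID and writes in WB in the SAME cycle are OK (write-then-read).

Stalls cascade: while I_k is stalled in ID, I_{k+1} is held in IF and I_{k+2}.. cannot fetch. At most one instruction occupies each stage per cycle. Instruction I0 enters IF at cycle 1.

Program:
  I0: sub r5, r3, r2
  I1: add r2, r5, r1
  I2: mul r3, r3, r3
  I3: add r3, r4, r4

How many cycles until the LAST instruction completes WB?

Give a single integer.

Answer: 10

Derivation:
I0 sub r5 <- r3,r2: IF@1 ID@2 stall=0 (-) EX@3 MEM@4 WB@5
I1 add r2 <- r5,r1: IF@2 ID@3 stall=2 (RAW on I0.r5 (WB@5)) EX@6 MEM@7 WB@8
I2 mul r3 <- r3,r3: IF@3 ID@6 stall=0 (-) EX@7 MEM@8 WB@9
I3 add r3 <- r4,r4: IF@6 ID@7 stall=0 (-) EX@8 MEM@9 WB@10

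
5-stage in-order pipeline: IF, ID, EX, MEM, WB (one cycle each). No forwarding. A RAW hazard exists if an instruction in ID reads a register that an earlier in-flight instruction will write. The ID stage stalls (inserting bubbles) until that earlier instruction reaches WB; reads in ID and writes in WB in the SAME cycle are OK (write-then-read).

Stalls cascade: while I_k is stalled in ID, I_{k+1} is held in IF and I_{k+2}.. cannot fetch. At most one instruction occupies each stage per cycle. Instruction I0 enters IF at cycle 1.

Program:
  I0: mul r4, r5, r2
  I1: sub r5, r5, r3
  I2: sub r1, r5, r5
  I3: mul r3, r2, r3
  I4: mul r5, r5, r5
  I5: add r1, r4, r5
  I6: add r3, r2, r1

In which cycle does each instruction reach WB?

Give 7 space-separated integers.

Answer: 5 6 9 10 11 14 17

Derivation:
I0 mul r4 <- r5,r2: IF@1 ID@2 stall=0 (-) EX@3 MEM@4 WB@5
I1 sub r5 <- r5,r3: IF@2 ID@3 stall=0 (-) EX@4 MEM@5 WB@6
I2 sub r1 <- r5,r5: IF@3 ID@4 stall=2 (RAW on I1.r5 (WB@6)) EX@7 MEM@8 WB@9
I3 mul r3 <- r2,r3: IF@4 ID@7 stall=0 (-) EX@8 MEM@9 WB@10
I4 mul r5 <- r5,r5: IF@7 ID@8 stall=0 (-) EX@9 MEM@10 WB@11
I5 add r1 <- r4,r5: IF@8 ID@9 stall=2 (RAW on I4.r5 (WB@11)) EX@12 MEM@13 WB@14
I6 add r3 <- r2,r1: IF@9 ID@12 stall=2 (RAW on I5.r1 (WB@14)) EX@15 MEM@16 WB@17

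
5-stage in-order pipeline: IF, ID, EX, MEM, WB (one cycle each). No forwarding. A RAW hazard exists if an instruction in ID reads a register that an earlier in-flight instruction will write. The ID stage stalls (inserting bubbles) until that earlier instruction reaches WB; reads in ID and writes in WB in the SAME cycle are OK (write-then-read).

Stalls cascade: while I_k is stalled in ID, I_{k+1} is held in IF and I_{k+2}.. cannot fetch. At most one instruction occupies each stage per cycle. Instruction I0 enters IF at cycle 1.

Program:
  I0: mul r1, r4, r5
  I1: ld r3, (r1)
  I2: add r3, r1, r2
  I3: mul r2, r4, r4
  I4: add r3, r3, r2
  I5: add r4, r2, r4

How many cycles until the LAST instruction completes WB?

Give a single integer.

I0 mul r1 <- r4,r5: IF@1 ID@2 stall=0 (-) EX@3 MEM@4 WB@5
I1 ld r3 <- r1: IF@2 ID@3 stall=2 (RAW on I0.r1 (WB@5)) EX@6 MEM@7 WB@8
I2 add r3 <- r1,r2: IF@3 ID@6 stall=0 (-) EX@7 MEM@8 WB@9
I3 mul r2 <- r4,r4: IF@6 ID@7 stall=0 (-) EX@8 MEM@9 WB@10
I4 add r3 <- r3,r2: IF@7 ID@8 stall=2 (RAW on I3.r2 (WB@10)) EX@11 MEM@12 WB@13
I5 add r4 <- r2,r4: IF@8 ID@11 stall=0 (-) EX@12 MEM@13 WB@14

Answer: 14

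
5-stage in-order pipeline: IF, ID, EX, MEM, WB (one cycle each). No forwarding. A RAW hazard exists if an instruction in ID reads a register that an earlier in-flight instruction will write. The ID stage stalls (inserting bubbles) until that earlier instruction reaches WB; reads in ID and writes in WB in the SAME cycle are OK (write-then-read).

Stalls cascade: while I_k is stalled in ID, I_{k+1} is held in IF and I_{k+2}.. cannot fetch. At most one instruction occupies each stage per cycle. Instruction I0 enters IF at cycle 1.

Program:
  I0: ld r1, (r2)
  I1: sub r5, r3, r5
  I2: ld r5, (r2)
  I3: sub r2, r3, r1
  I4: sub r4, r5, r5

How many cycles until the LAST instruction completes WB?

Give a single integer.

I0 ld r1 <- r2: IF@1 ID@2 stall=0 (-) EX@3 MEM@4 WB@5
I1 sub r5 <- r3,r5: IF@2 ID@3 stall=0 (-) EX@4 MEM@5 WB@6
I2 ld r5 <- r2: IF@3 ID@4 stall=0 (-) EX@5 MEM@6 WB@7
I3 sub r2 <- r3,r1: IF@4 ID@5 stall=0 (-) EX@6 MEM@7 WB@8
I4 sub r4 <- r5,r5: IF@5 ID@6 stall=1 (RAW on I2.r5 (WB@7)) EX@8 MEM@9 WB@10

Answer: 10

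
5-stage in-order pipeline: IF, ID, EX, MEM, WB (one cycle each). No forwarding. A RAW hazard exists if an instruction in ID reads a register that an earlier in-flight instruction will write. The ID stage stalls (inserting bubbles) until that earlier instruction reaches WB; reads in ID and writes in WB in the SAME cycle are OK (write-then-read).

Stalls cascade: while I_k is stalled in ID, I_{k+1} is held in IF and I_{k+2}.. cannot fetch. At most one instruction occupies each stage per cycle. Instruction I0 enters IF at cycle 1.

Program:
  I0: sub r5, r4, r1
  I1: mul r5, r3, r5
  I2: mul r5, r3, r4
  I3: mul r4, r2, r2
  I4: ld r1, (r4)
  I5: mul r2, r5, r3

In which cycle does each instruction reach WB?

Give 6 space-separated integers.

I0 sub r5 <- r4,r1: IF@1 ID@2 stall=0 (-) EX@3 MEM@4 WB@5
I1 mul r5 <- r3,r5: IF@2 ID@3 stall=2 (RAW on I0.r5 (WB@5)) EX@6 MEM@7 WB@8
I2 mul r5 <- r3,r4: IF@3 ID@6 stall=0 (-) EX@7 MEM@8 WB@9
I3 mul r4 <- r2,r2: IF@6 ID@7 stall=0 (-) EX@8 MEM@9 WB@10
I4 ld r1 <- r4: IF@7 ID@8 stall=2 (RAW on I3.r4 (WB@10)) EX@11 MEM@12 WB@13
I5 mul r2 <- r5,r3: IF@8 ID@11 stall=0 (-) EX@12 MEM@13 WB@14

Answer: 5 8 9 10 13 14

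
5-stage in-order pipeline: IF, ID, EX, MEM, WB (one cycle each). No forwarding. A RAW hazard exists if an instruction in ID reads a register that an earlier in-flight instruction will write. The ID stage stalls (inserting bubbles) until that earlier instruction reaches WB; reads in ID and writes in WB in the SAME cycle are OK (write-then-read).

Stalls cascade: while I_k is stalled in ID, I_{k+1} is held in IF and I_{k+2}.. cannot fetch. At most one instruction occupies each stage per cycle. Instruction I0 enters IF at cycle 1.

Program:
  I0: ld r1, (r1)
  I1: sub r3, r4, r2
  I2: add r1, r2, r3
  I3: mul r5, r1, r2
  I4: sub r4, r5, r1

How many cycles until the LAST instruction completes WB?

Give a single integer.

I0 ld r1 <- r1: IF@1 ID@2 stall=0 (-) EX@3 MEM@4 WB@5
I1 sub r3 <- r4,r2: IF@2 ID@3 stall=0 (-) EX@4 MEM@5 WB@6
I2 add r1 <- r2,r3: IF@3 ID@4 stall=2 (RAW on I1.r3 (WB@6)) EX@7 MEM@8 WB@9
I3 mul r5 <- r1,r2: IF@4 ID@7 stall=2 (RAW on I2.r1 (WB@9)) EX@10 MEM@11 WB@12
I4 sub r4 <- r5,r1: IF@7 ID@10 stall=2 (RAW on I3.r5 (WB@12)) EX@13 MEM@14 WB@15

Answer: 15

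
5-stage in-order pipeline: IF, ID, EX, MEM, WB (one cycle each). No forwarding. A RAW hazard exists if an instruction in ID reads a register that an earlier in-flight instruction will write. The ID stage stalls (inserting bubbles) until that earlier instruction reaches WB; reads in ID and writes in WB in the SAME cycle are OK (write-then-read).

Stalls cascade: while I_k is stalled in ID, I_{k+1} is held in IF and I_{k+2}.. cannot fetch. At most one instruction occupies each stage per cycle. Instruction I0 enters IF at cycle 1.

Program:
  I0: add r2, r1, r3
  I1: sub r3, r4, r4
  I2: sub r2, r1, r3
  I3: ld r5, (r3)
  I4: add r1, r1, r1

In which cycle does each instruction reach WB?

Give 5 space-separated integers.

Answer: 5 6 9 10 11

Derivation:
I0 add r2 <- r1,r3: IF@1 ID@2 stall=0 (-) EX@3 MEM@4 WB@5
I1 sub r3 <- r4,r4: IF@2 ID@3 stall=0 (-) EX@4 MEM@5 WB@6
I2 sub r2 <- r1,r3: IF@3 ID@4 stall=2 (RAW on I1.r3 (WB@6)) EX@7 MEM@8 WB@9
I3 ld r5 <- r3: IF@4 ID@7 stall=0 (-) EX@8 MEM@9 WB@10
I4 add r1 <- r1,r1: IF@7 ID@8 stall=0 (-) EX@9 MEM@10 WB@11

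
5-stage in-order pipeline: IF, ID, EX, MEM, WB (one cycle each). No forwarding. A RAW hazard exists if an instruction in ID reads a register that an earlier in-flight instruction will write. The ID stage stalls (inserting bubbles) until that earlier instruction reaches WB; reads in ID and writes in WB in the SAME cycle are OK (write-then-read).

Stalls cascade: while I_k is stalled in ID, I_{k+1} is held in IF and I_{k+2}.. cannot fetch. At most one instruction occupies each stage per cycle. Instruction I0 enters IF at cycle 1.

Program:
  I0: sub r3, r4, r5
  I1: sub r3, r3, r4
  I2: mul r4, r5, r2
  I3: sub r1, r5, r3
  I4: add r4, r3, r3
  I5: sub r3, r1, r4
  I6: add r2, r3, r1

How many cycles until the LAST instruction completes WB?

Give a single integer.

Answer: 18

Derivation:
I0 sub r3 <- r4,r5: IF@1 ID@2 stall=0 (-) EX@3 MEM@4 WB@5
I1 sub r3 <- r3,r4: IF@2 ID@3 stall=2 (RAW on I0.r3 (WB@5)) EX@6 MEM@7 WB@8
I2 mul r4 <- r5,r2: IF@3 ID@6 stall=0 (-) EX@7 MEM@8 WB@9
I3 sub r1 <- r5,r3: IF@6 ID@7 stall=1 (RAW on I1.r3 (WB@8)) EX@9 MEM@10 WB@11
I4 add r4 <- r3,r3: IF@7 ID@9 stall=0 (-) EX@10 MEM@11 WB@12
I5 sub r3 <- r1,r4: IF@9 ID@10 stall=2 (RAW on I4.r4 (WB@12)) EX@13 MEM@14 WB@15
I6 add r2 <- r3,r1: IF@10 ID@13 stall=2 (RAW on I5.r3 (WB@15)) EX@16 MEM@17 WB@18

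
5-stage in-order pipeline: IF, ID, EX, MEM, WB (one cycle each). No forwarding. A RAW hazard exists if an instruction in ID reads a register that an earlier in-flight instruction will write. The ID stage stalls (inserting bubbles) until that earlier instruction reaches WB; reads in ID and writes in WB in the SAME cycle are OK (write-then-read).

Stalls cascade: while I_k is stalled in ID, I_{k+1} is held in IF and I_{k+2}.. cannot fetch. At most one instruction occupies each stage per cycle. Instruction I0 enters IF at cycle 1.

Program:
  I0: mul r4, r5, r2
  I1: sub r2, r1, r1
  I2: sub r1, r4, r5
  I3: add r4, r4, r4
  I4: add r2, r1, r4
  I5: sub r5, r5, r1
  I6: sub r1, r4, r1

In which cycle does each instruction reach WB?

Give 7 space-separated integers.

I0 mul r4 <- r5,r2: IF@1 ID@2 stall=0 (-) EX@3 MEM@4 WB@5
I1 sub r2 <- r1,r1: IF@2 ID@3 stall=0 (-) EX@4 MEM@5 WB@6
I2 sub r1 <- r4,r5: IF@3 ID@4 stall=1 (RAW on I0.r4 (WB@5)) EX@6 MEM@7 WB@8
I3 add r4 <- r4,r4: IF@4 ID@6 stall=0 (-) EX@7 MEM@8 WB@9
I4 add r2 <- r1,r4: IF@6 ID@7 stall=2 (RAW on I3.r4 (WB@9)) EX@10 MEM@11 WB@12
I5 sub r5 <- r5,r1: IF@7 ID@10 stall=0 (-) EX@11 MEM@12 WB@13
I6 sub r1 <- r4,r1: IF@10 ID@11 stall=0 (-) EX@12 MEM@13 WB@14

Answer: 5 6 8 9 12 13 14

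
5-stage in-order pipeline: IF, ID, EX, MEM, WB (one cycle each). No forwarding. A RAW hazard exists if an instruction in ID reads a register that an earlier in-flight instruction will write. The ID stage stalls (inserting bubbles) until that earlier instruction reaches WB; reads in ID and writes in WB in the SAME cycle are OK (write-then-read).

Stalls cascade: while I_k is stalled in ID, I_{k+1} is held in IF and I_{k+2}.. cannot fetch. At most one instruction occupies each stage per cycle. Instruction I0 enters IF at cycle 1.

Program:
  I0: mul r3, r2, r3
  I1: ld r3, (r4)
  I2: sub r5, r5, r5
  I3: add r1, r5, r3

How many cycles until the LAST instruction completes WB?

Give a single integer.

Answer: 10

Derivation:
I0 mul r3 <- r2,r3: IF@1 ID@2 stall=0 (-) EX@3 MEM@4 WB@5
I1 ld r3 <- r4: IF@2 ID@3 stall=0 (-) EX@4 MEM@5 WB@6
I2 sub r5 <- r5,r5: IF@3 ID@4 stall=0 (-) EX@5 MEM@6 WB@7
I3 add r1 <- r5,r3: IF@4 ID@5 stall=2 (RAW on I2.r5 (WB@7)) EX@8 MEM@9 WB@10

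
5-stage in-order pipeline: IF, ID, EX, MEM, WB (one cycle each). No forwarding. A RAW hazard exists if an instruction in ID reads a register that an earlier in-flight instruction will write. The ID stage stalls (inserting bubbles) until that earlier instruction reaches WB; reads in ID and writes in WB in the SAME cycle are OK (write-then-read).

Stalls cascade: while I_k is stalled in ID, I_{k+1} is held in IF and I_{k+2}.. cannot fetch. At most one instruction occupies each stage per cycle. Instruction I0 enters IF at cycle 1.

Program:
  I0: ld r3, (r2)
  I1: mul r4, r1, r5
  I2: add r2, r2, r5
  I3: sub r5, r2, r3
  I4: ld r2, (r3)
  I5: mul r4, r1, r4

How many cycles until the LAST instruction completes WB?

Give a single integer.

I0 ld r3 <- r2: IF@1 ID@2 stall=0 (-) EX@3 MEM@4 WB@5
I1 mul r4 <- r1,r5: IF@2 ID@3 stall=0 (-) EX@4 MEM@5 WB@6
I2 add r2 <- r2,r5: IF@3 ID@4 stall=0 (-) EX@5 MEM@6 WB@7
I3 sub r5 <- r2,r3: IF@4 ID@5 stall=2 (RAW on I2.r2 (WB@7)) EX@8 MEM@9 WB@10
I4 ld r2 <- r3: IF@5 ID@8 stall=0 (-) EX@9 MEM@10 WB@11
I5 mul r4 <- r1,r4: IF@8 ID@9 stall=0 (-) EX@10 MEM@11 WB@12

Answer: 12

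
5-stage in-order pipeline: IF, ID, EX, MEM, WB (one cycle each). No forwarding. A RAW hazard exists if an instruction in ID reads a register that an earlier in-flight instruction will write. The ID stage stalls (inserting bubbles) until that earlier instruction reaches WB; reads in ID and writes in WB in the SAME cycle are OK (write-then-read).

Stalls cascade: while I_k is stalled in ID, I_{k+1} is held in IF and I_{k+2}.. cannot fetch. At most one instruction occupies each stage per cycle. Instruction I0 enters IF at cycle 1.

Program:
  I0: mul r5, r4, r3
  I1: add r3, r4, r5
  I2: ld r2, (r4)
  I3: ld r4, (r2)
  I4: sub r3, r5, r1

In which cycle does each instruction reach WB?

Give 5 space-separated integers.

Answer: 5 8 9 12 13

Derivation:
I0 mul r5 <- r4,r3: IF@1 ID@2 stall=0 (-) EX@3 MEM@4 WB@5
I1 add r3 <- r4,r5: IF@2 ID@3 stall=2 (RAW on I0.r5 (WB@5)) EX@6 MEM@7 WB@8
I2 ld r2 <- r4: IF@3 ID@6 stall=0 (-) EX@7 MEM@8 WB@9
I3 ld r4 <- r2: IF@6 ID@7 stall=2 (RAW on I2.r2 (WB@9)) EX@10 MEM@11 WB@12
I4 sub r3 <- r5,r1: IF@7 ID@10 stall=0 (-) EX@11 MEM@12 WB@13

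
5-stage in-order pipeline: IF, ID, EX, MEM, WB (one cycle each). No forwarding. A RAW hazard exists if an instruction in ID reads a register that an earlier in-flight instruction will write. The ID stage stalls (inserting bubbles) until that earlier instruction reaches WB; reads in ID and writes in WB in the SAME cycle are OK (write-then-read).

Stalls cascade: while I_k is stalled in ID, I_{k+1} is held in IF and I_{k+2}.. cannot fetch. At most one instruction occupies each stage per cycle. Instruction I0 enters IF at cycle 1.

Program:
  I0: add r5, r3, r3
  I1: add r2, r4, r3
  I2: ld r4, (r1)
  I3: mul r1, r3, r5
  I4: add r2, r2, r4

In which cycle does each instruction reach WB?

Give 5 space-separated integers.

Answer: 5 6 7 8 10

Derivation:
I0 add r5 <- r3,r3: IF@1 ID@2 stall=0 (-) EX@3 MEM@4 WB@5
I1 add r2 <- r4,r3: IF@2 ID@3 stall=0 (-) EX@4 MEM@5 WB@6
I2 ld r4 <- r1: IF@3 ID@4 stall=0 (-) EX@5 MEM@6 WB@7
I3 mul r1 <- r3,r5: IF@4 ID@5 stall=0 (-) EX@6 MEM@7 WB@8
I4 add r2 <- r2,r4: IF@5 ID@6 stall=1 (RAW on I2.r4 (WB@7)) EX@8 MEM@9 WB@10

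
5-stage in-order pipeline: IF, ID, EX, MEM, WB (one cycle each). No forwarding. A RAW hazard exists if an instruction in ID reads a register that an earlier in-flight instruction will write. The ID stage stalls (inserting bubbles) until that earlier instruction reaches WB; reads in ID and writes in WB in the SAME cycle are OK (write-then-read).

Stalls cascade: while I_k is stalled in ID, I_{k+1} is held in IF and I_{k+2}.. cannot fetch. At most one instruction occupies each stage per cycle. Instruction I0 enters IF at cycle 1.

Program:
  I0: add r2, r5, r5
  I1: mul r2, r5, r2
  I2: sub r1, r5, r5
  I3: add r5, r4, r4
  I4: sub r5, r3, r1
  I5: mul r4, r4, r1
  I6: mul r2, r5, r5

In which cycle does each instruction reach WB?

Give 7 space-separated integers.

I0 add r2 <- r5,r5: IF@1 ID@2 stall=0 (-) EX@3 MEM@4 WB@5
I1 mul r2 <- r5,r2: IF@2 ID@3 stall=2 (RAW on I0.r2 (WB@5)) EX@6 MEM@7 WB@8
I2 sub r1 <- r5,r5: IF@3 ID@6 stall=0 (-) EX@7 MEM@8 WB@9
I3 add r5 <- r4,r4: IF@6 ID@7 stall=0 (-) EX@8 MEM@9 WB@10
I4 sub r5 <- r3,r1: IF@7 ID@8 stall=1 (RAW on I2.r1 (WB@9)) EX@10 MEM@11 WB@12
I5 mul r4 <- r4,r1: IF@8 ID@10 stall=0 (-) EX@11 MEM@12 WB@13
I6 mul r2 <- r5,r5: IF@10 ID@11 stall=1 (RAW on I4.r5 (WB@12)) EX@13 MEM@14 WB@15

Answer: 5 8 9 10 12 13 15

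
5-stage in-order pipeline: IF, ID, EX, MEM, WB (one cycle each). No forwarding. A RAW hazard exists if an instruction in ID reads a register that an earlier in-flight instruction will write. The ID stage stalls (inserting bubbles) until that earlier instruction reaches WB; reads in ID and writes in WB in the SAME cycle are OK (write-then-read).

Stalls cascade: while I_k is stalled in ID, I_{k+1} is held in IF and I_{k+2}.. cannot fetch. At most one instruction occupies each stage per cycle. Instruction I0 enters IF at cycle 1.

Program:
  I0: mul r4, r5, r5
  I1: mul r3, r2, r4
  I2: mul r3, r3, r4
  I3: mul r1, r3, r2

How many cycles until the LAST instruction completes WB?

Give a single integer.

Answer: 14

Derivation:
I0 mul r4 <- r5,r5: IF@1 ID@2 stall=0 (-) EX@3 MEM@4 WB@5
I1 mul r3 <- r2,r4: IF@2 ID@3 stall=2 (RAW on I0.r4 (WB@5)) EX@6 MEM@7 WB@8
I2 mul r3 <- r3,r4: IF@3 ID@6 stall=2 (RAW on I1.r3 (WB@8)) EX@9 MEM@10 WB@11
I3 mul r1 <- r3,r2: IF@6 ID@9 stall=2 (RAW on I2.r3 (WB@11)) EX@12 MEM@13 WB@14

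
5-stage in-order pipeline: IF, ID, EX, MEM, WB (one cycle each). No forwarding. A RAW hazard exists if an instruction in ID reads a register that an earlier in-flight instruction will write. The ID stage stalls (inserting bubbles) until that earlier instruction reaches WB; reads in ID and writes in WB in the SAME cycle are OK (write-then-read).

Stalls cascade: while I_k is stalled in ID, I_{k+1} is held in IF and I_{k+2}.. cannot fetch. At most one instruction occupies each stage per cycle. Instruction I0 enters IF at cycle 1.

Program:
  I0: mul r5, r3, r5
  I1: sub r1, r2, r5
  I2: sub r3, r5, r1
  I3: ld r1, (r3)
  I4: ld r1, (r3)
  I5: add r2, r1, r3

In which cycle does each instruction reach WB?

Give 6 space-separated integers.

I0 mul r5 <- r3,r5: IF@1 ID@2 stall=0 (-) EX@3 MEM@4 WB@5
I1 sub r1 <- r2,r5: IF@2 ID@3 stall=2 (RAW on I0.r5 (WB@5)) EX@6 MEM@7 WB@8
I2 sub r3 <- r5,r1: IF@3 ID@6 stall=2 (RAW on I1.r1 (WB@8)) EX@9 MEM@10 WB@11
I3 ld r1 <- r3: IF@6 ID@9 stall=2 (RAW on I2.r3 (WB@11)) EX@12 MEM@13 WB@14
I4 ld r1 <- r3: IF@9 ID@12 stall=0 (-) EX@13 MEM@14 WB@15
I5 add r2 <- r1,r3: IF@12 ID@13 stall=2 (RAW on I4.r1 (WB@15)) EX@16 MEM@17 WB@18

Answer: 5 8 11 14 15 18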